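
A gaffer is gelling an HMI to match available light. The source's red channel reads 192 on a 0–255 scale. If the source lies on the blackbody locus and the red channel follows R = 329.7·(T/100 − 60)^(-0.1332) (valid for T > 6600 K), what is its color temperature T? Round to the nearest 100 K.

11800 K

(t − 60)^(-0.1332) = 192/329.7 = 0.58235.
t − 60 = 0.58235^(1/-0.1332) = 0.58235^(-7.508) = 57.929, so t = 117.929.
T = 100·t = 11793 K → 11800 K to the nearest 100 K.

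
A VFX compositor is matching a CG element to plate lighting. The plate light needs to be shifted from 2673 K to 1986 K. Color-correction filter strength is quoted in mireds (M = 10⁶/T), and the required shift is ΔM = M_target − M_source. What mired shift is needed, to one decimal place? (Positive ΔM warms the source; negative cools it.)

+129.4 mireds

M_source = 10⁶/2673 = 374.111; M_target = 10⁶/1986 = 503.525.
ΔM = 503.525 − 374.111 = 129.413 → +129.4 mireds, a warming shift.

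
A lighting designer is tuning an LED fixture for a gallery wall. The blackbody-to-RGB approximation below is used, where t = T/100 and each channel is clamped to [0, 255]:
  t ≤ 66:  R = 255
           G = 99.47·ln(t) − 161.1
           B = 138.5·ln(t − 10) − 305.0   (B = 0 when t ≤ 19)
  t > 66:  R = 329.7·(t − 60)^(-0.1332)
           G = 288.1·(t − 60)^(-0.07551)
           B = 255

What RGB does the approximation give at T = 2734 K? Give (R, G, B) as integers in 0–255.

t = 2734/100 = 27.34; the t ≤ 66 branch applies.
R = 255 by definition for t ≤ 66.
G = 99.47·ln 27.34 − 161.1 = 99.47·3.3084 − 161.1 = 167.982.
B = 138.5·ln(27.34 − 10) − 305.0 = 138.5·ln 17.34 − 305.0 = 138.5·2.8530 − 305.0 = 90.143.
Rounded: (255, 168, 90).

(255, 168, 90)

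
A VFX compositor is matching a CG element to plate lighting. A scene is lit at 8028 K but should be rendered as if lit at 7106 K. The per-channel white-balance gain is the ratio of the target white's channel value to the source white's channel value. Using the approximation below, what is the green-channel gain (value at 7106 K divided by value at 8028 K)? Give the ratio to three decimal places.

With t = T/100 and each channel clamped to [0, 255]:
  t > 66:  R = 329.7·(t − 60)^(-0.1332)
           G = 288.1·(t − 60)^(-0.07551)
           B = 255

At 8028 K (t = 80.28):
  G = 288.1·(80.28 − 60)^(-0.07551) = 288.1·20.28^(-0.07551) = 288.1·0.79672 = 229.534.
At 7106 K (t = 71.06):
  G = 288.1·(71.06 − 60)^(-0.07551) = 288.1·11.06^(-0.07551) = 288.1·0.83404 = 240.286.
Gain = 240.286 / 229.534 = 1.0468 → 1.047.

1.047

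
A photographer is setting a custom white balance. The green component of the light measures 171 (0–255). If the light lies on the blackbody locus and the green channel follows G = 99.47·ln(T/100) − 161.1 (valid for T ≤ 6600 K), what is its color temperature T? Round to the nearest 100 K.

2800 K

ln t = (171 + 161.1) / 99.47 = 3.3387.
t = e^3.3387 = 28.182.
T = 100·t = 2818 K → 2800 K to the nearest 100 K.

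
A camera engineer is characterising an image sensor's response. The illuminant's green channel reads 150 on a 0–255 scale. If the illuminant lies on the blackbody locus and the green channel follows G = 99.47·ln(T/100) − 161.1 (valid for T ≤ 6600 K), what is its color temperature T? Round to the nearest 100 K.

2300 K

ln t = (150 + 161.1) / 99.47 = 3.1276.
t = e^3.1276 = 22.819.
T = 100·t = 2282 K → 2300 K to the nearest 100 K.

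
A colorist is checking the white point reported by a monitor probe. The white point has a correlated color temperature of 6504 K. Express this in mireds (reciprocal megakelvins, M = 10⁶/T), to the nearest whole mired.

154 mireds

M = 10⁶ / 6504 = 153.752 → 154 mireds.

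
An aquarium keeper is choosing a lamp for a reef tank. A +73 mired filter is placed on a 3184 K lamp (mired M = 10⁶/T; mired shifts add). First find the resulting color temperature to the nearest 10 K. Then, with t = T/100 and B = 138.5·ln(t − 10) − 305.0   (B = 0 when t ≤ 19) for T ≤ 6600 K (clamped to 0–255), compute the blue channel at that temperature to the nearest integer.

77

M_in = 10⁶/3184 = 314.07; M_out = 314.07 + (+73) = 387.07.
T_out = 10⁶/387.07 = 2583.5 K → 2580 K; t = 25.8.
B = 138.5·ln(25.8 − 10) − 305.0 = 138.5·ln 15.8 − 305.0 = 138.5·2.7600 − 305.0 = 77.261.
Rounded: 77.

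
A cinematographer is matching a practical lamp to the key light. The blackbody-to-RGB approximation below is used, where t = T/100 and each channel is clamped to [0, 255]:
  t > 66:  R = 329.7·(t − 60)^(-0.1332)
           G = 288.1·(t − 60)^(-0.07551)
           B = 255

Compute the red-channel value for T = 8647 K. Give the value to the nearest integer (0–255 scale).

213

t = 8647/100 = 86.47; the t > 66 branch applies.
R = 329.7·(86.47 − 60)^(-0.1332) = 329.7·26.47^(-0.1332) = 329.7·0.64638 = 213.112.
Rounded: 213.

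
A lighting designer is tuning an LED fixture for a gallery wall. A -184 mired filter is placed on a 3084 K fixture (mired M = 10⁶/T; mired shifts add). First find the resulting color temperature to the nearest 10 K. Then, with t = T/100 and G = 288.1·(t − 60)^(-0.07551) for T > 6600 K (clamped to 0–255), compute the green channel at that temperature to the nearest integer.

M_in = 10⁶/3084 = 324.25; M_out = 324.25 + (-184) = 140.25.
T_out = 10⁶/140.25 = 7129.9 K → 7130 K; t = 71.3.
G = 288.1·(71.3 − 60)^(-0.07551) = 288.1·11.3^(-0.07551) = 288.1·0.83269 = 239.897.
Rounded: 240.

240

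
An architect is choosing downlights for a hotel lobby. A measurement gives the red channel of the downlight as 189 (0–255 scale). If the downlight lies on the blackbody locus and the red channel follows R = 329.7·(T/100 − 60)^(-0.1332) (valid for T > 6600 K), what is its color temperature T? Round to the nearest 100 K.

12500 K

(t − 60)^(-0.1332) = 189/329.7 = 0.57325.
t − 60 = 0.57325^(1/-0.1332) = 0.57325^(-7.508) = 65.199, so t = 125.199.
T = 100·t = 12520 K → 12500 K to the nearest 100 K.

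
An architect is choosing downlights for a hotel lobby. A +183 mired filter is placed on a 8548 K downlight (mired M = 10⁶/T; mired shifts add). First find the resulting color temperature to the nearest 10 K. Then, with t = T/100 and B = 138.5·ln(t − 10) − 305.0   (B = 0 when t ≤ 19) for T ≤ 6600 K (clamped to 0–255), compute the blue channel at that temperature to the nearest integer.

M_in = 10⁶/8548 = 116.99; M_out = 116.99 + (+183) = 299.99.
T_out = 10⁶/299.99 = 3333.5 K → 3330 K; t = 33.3.
B = 138.5·ln(33.3 − 10) − 305.0 = 138.5·ln 23.3 − 305.0 = 138.5·3.1485 − 305.0 = 131.061.
Rounded: 131.

131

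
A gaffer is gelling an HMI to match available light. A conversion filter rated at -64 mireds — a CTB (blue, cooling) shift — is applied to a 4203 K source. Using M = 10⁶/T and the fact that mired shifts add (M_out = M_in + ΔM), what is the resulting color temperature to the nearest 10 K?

M_in = 10⁶/4203 = 237.93 mireds.
M_out = 237.93 + (-64) = 173.93 mireds.
T_out = 10⁶/173.93 = 5749.6 K → 5750 K.

5750 K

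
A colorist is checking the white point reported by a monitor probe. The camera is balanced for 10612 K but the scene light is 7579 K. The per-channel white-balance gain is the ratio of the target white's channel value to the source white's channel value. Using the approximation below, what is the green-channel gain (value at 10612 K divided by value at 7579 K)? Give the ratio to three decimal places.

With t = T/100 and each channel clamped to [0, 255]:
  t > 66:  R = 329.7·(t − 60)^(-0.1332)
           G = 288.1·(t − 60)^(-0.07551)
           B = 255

0.922

At 7579 K (t = 75.79):
  G = 288.1·(75.79 − 60)^(-0.07551) = 288.1·15.79^(-0.07551) = 288.1·0.81191 = 233.912.
At 10612 K (t = 106.12):
  G = 288.1·(106.12 − 60)^(-0.07551) = 288.1·46.12^(-0.07551) = 288.1·0.74879 = 215.726.
Gain = 215.726 / 233.912 = 0.9223 → 0.922.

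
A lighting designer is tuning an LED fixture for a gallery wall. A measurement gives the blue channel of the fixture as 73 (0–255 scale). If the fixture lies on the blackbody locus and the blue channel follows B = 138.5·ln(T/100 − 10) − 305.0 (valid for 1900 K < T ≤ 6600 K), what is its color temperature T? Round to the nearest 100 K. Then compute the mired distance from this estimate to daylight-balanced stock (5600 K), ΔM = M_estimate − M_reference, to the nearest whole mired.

ln(t − 10) = (73 + 305.0) / 138.5 = 2.7292.
t − 10 = e^2.7292 = 15.321, so t = 25.321.
T = 100·t = 2532 K → 2500 K to the nearest 100 K.
M_estimate = 10⁶/2500 = 400.00; M_reference = 10⁶/5600 = 178.57.
ΔM = 400.00 − 178.57 = 221.43 → +221 mireds.

+221 mireds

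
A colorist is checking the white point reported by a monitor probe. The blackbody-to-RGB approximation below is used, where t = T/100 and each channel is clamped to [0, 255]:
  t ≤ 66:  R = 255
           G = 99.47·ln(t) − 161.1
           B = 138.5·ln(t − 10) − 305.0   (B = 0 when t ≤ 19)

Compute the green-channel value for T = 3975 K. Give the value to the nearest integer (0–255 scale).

205

t = 3975/100 = 39.75; the t ≤ 66 branch applies.
G = 99.47·ln 39.75 − 161.1 = 99.47·3.6826 − 161.1 = 205.209.
Rounded: 205.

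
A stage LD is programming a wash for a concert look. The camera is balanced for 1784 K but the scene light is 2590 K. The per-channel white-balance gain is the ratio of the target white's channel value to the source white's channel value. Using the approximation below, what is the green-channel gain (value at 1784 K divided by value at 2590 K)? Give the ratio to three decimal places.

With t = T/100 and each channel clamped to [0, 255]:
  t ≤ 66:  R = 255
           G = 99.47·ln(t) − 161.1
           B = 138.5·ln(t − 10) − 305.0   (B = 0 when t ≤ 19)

At 2590 K (t = 25.9):
  G = 99.47·ln 25.9 − 161.1 = 99.47·3.2542 − 161.1 = 162.600.
At 1784 K (t = 17.84):
  G = 99.47·ln 17.84 − 161.1 = 99.47·2.8814 − 161.1 = 125.517.
Gain = 125.517 / 162.600 = 0.7719 → 0.772.

0.772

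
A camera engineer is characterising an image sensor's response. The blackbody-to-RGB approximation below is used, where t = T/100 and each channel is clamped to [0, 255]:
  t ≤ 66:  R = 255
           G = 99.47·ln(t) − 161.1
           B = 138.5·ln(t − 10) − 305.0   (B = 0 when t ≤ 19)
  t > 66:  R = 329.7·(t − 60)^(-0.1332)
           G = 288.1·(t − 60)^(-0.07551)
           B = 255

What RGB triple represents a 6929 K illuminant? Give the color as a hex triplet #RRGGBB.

t = 6929/100 = 69.29; the t > 66 branch applies.
R = 329.7·(69.29 − 60)^(-0.1332) = 329.7·9.29^(-0.1332) = 329.7·0.74312 = 245.007.
G = 288.1·(69.29 − 60)^(-0.07551) = 288.1·9.29^(-0.07551) = 288.1·0.84509 = 243.472.
B = 255 by definition for t > 66.
Rounded: (245, 243, 255).
In hex: #F5F3FF.

#F5F3FF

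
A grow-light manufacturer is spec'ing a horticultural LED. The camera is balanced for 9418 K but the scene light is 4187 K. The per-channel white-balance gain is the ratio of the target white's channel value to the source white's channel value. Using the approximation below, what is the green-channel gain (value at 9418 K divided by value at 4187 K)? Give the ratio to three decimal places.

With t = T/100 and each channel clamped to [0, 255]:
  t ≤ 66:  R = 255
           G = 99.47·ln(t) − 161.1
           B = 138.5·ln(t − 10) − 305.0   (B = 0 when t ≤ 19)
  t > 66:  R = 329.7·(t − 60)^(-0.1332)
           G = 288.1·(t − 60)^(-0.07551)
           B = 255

At 4187 K (t = 41.87):
  G = 99.47·ln 41.87 − 161.1 = 99.47·3.7346 − 161.1 = 210.378.
At 9418 K (t = 94.18):
  G = 288.1·(94.18 − 60)^(-0.07551) = 288.1·34.18^(-0.07551) = 288.1·0.76592 = 220.662.
Gain = 220.662 / 210.378 = 1.0489 → 1.049.

1.049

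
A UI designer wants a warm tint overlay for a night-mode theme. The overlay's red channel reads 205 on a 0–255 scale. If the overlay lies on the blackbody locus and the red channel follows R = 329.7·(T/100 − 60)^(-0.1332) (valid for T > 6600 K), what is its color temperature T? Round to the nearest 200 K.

9600 K

(t − 60)^(-0.1332) = 205/329.7 = 0.62178.
t − 60 = 0.62178^(1/-0.1332) = 0.62178^(-7.508) = 35.423, so t = 95.423.
T = 100·t = 9542 K → 9600 K to the nearest 200 K.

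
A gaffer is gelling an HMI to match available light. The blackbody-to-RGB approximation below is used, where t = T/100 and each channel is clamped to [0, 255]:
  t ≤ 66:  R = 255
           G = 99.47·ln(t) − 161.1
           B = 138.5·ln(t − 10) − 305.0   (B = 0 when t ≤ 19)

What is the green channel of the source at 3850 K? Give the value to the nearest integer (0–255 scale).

t = 3850/100 = 38.5; the t ≤ 66 branch applies.
G = 99.47·ln 38.5 − 161.1 = 99.47·3.6507 − 161.1 = 202.031.
Rounded: 202.

202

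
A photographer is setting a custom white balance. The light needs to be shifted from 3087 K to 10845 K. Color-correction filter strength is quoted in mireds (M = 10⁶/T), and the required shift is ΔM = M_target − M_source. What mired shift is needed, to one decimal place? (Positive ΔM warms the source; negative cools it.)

-231.7 mireds

M_source = 10⁶/3087 = 323.939; M_target = 10⁶/10845 = 92.208.
ΔM = 92.208 − 323.939 = -231.731 → -231.7 mireds, a cooling shift.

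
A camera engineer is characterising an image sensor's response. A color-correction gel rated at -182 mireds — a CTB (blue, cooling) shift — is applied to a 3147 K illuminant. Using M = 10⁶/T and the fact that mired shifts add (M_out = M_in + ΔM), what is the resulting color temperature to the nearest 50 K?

7350 K

M_in = 10⁶/3147 = 317.76 mireds.
M_out = 317.76 + (-182) = 135.76 mireds.
T_out = 10⁶/135.76 = 7365.8 K → 7350 K.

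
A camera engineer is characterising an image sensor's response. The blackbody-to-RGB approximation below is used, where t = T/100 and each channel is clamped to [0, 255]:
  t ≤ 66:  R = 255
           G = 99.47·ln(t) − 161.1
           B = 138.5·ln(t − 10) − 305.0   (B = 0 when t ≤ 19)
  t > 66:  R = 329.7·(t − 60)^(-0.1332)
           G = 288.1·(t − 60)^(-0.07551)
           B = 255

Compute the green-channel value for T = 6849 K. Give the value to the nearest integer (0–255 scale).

t = 6849/100 = 68.49; the t > 66 branch applies.
G = 288.1·(68.49 − 60)^(-0.07551) = 288.1·8.49^(-0.07551) = 288.1·0.85086 = 245.133.
Rounded: 245.

245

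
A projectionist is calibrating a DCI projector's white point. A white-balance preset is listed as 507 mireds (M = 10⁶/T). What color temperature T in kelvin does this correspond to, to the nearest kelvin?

T = 10⁶ / 507 = 1972.39 K → 1972 K.

1972 K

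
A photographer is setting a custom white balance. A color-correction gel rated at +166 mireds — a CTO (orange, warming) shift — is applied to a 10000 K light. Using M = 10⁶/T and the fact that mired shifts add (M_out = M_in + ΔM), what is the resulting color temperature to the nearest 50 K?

3750 K

M_in = 10⁶/10000 = 100.00 mireds.
M_out = 100.00 + (+166) = 266.00 mireds.
T_out = 10⁶/266.00 = 3759.4 K → 3750 K.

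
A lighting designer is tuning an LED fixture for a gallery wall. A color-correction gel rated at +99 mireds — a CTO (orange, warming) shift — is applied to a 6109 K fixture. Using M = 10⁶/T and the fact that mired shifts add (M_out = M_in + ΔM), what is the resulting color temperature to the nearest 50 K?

3800 K

M_in = 10⁶/6109 = 163.69 mireds.
M_out = 163.69 + (+99) = 262.69 mireds.
T_out = 10⁶/262.69 = 3806.7 K → 3800 K.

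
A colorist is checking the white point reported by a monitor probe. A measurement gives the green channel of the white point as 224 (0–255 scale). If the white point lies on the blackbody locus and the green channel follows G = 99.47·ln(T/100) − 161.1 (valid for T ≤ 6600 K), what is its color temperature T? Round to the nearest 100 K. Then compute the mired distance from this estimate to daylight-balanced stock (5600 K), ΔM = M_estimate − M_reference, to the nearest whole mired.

ln t = (224 + 161.1) / 99.47 = 3.8715.
t = e^3.8715 = 48.015.
T = 100·t = 4802 K → 4800 K to the nearest 100 K.
M_estimate = 10⁶/4800 = 208.33; M_reference = 10⁶/5600 = 178.57.
ΔM = 208.33 − 178.57 = 29.76 → +30 mireds.

+30 mireds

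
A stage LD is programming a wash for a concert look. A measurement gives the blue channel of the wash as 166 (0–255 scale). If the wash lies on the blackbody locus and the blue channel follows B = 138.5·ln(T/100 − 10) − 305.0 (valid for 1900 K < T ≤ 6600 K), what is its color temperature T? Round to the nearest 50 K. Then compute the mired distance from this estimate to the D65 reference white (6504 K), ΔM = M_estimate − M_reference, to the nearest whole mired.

+96 mireds

ln(t − 10) = (166 + 305.0) / 138.5 = 3.4007.
t − 10 = e^3.4007 = 29.986, so t = 39.986.
T = 100·t = 3999 K → 4000 K to the nearest 50 K.
M_estimate = 10⁶/4000 = 250.00; M_reference = 10⁶/6504 = 153.75.
ΔM = 250.00 − 153.75 = 96.25 → +96 mireds.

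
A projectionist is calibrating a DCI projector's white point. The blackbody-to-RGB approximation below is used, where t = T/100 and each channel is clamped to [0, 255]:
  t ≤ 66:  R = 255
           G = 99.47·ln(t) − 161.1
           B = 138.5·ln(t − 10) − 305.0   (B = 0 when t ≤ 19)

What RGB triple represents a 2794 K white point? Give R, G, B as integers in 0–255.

t = 2794/100 = 27.94; the t ≤ 66 branch applies.
R = 255 by definition for t ≤ 66.
G = 99.47·ln 27.94 − 161.1 = 99.47·3.3301 − 161.1 = 170.141.
B = 138.5·ln(27.94 − 10) − 305.0 = 138.5·ln 17.94 − 305.0 = 138.5·2.8870 − 305.0 = 94.854.
Rounded: (255, 170, 95).

R=255, G=170, B=95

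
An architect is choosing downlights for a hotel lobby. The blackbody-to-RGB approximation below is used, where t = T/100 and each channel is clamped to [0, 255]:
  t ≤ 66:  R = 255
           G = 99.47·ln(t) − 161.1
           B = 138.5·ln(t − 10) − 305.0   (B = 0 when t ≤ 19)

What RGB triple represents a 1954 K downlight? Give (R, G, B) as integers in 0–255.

t = 1954/100 = 19.54; the t ≤ 66 branch applies.
R = 255 by definition for t ≤ 66.
G = 99.47·ln 19.54 − 161.1 = 99.47·2.9725 − 161.1 = 134.571.
B = 138.5·ln(19.54 − 10) − 305.0 = 138.5·ln 9.54 − 305.0 = 138.5·2.2555 − 305.0 = 7.386.
Rounded: (255, 135, 7).

(255, 135, 7)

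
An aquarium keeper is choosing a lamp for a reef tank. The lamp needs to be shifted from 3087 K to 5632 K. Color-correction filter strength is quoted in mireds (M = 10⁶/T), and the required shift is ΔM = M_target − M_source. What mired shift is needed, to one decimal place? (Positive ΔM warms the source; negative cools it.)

-146.4 mireds

M_source = 10⁶/3087 = 323.939; M_target = 10⁶/5632 = 177.557.
ΔM = 177.557 − 323.939 = -146.382 → -146.4 mireds, a cooling shift.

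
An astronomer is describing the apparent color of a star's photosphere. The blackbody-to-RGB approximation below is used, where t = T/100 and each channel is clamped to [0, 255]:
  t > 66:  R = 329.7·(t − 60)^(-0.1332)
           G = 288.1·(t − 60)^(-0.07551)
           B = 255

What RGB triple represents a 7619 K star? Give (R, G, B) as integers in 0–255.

(228, 233, 255)

t = 7619/100 = 76.19; the t > 66 branch applies.
R = 329.7·(76.19 − 60)^(-0.1332) = 329.7·16.19^(-0.1332) = 329.7·0.69013 = 227.535.
G = 288.1·(76.19 − 60)^(-0.07551) = 288.1·16.19^(-0.07551) = 288.1·0.81038 = 233.471.
B = 255 by definition for t > 66.
Rounded: (228, 233, 255).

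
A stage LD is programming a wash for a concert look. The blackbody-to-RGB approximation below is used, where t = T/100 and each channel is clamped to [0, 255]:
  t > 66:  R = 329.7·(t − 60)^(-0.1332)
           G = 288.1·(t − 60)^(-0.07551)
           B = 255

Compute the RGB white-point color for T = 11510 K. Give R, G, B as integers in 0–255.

t = 11510/100 = 115.1; the t > 66 branch applies.
R = 329.7·(115.1 − 60)^(-0.1332) = 329.7·55.1^(-0.1332) = 329.7·0.58624 = 193.285.
G = 288.1·(115.1 − 60)^(-0.07551) = 288.1·55.1^(-0.07551) = 288.1·0.73880 = 212.848.
B = 255 by definition for t > 66.
Rounded: (193, 213, 255).

R=193, G=213, B=255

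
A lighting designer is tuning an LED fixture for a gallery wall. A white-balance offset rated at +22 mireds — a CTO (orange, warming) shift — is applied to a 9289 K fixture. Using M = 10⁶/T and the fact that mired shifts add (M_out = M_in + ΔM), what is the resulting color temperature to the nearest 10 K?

7710 K

M_in = 10⁶/9289 = 107.65 mireds.
M_out = 107.65 + (+22) = 129.65 mireds.
T_out = 10⁶/129.65 = 7712.8 K → 7710 K.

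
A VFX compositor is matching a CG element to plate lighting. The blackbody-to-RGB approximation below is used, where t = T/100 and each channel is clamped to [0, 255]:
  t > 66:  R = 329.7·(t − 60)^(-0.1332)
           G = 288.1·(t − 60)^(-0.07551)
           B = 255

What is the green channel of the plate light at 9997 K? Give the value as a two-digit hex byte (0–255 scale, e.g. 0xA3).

t = 9997/100 = 99.97; the t > 66 branch applies.
G = 288.1·(99.97 − 60)^(-0.07551) = 288.1·39.97^(-0.07551) = 288.1·0.75693 = 218.070.
Rounded: 218; in hex, 0xDA.

0xDA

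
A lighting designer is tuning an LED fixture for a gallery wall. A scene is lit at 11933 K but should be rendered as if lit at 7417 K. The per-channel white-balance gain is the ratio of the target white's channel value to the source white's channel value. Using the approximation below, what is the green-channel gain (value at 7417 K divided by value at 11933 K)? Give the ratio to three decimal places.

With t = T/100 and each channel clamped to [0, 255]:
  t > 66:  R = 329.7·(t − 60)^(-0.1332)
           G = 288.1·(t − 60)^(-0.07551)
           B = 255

1.114

At 11933 K (t = 119.33):
  G = 288.1·(119.33 − 60)^(-0.07551) = 288.1·59.33^(-0.07551) = 288.1·0.73468 = 211.662.
At 7417 K (t = 74.17):
  G = 288.1·(74.17 − 60)^(-0.07551) = 288.1·14.17^(-0.07551) = 288.1·0.81858 = 235.832.
Gain = 235.832 / 211.662 = 1.1142 → 1.114.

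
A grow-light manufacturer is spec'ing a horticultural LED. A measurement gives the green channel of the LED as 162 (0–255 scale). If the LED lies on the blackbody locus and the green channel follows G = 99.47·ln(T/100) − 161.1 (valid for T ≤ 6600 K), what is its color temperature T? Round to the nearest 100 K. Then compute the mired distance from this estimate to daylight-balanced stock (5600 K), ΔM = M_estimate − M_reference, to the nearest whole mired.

+206 mireds

ln t = (162 + 161.1) / 99.47 = 3.2482.
t = e^3.2482 = 25.744.
T = 100·t = 2574 K → 2600 K to the nearest 100 K.
M_estimate = 10⁶/2600 = 384.62; M_reference = 10⁶/5600 = 178.57.
ΔM = 384.62 − 178.57 = 206.04 → +206 mireds.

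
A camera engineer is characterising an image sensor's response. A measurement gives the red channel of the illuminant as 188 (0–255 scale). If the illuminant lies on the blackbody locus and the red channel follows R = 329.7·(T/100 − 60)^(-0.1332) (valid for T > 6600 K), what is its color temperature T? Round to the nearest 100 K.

(t − 60)^(-0.1332) = 188/329.7 = 0.57022.
t − 60 = 0.57022^(1/-0.1332) = 0.57022^(-7.508) = 67.848, so t = 127.848.
T = 100·t = 12785 K → 12800 K to the nearest 100 K.

12800 K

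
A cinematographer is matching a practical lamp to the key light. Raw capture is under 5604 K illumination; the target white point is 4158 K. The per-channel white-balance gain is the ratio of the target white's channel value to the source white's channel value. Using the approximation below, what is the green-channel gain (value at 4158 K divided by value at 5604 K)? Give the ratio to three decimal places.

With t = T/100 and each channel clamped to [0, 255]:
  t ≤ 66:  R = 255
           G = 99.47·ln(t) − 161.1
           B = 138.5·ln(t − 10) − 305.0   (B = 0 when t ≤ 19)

At 5604 K (t = 56.04):
  G = 99.47·ln 56.04 − 161.1 = 99.47·4.0261 − 161.1 = 239.373.
At 4158 K (t = 41.58):
  G = 99.47·ln 41.58 − 161.1 = 99.47·3.7276 − 161.1 = 209.686.
Gain = 209.686 / 239.373 = 0.8760 → 0.876.

0.876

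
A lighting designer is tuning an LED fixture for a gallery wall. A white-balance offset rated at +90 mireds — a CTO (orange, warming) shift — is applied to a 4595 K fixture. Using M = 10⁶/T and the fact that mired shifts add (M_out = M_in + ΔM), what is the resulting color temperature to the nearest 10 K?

3250 K

M_in = 10⁶/4595 = 217.63 mireds.
M_out = 217.63 + (+90) = 307.63 mireds.
T_out = 10⁶/307.63 = 3250.7 K → 3250 K.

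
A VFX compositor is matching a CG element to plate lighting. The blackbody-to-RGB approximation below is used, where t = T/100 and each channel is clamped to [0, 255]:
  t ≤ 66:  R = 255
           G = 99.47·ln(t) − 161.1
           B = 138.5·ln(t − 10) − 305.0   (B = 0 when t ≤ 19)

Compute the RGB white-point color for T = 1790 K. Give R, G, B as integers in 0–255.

t = 1790/100 = 17.9; the t ≤ 66 branch applies.
R = 255 by definition for t ≤ 66.
G = 99.47·ln 17.9 − 161.1 = 99.47·2.8848 − 161.1 = 125.851.
t = 17.9 ≤ 19, so B = 0.
Rounded: (255, 126, 0).

R=255, G=126, B=0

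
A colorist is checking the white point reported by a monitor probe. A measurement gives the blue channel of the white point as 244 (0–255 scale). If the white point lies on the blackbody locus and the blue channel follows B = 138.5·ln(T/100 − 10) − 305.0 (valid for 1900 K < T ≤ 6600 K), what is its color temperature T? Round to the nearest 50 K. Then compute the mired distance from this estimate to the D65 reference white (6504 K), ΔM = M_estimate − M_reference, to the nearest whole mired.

+6 mireds

ln(t − 10) = (244 + 305.0) / 138.5 = 3.9639.
t − 10 = e^3.9639 = 52.662, so t = 62.662.
T = 100·t = 6266 K → 6250 K to the nearest 50 K.
M_estimate = 10⁶/6250 = 160.00; M_reference = 10⁶/6504 = 153.75.
ΔM = 160.00 − 153.75 = 6.25 → +6 mireds.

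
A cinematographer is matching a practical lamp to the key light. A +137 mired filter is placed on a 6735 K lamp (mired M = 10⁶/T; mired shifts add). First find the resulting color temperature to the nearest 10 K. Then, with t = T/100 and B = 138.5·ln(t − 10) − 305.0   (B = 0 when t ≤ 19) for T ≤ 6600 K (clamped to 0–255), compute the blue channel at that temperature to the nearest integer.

M_in = 10⁶/6735 = 148.48; M_out = 148.48 + (+137) = 285.48.
T_out = 10⁶/285.48 = 3502.9 K → 3500 K; t = 35.
B = 138.5·ln(35 − 10) − 305.0 = 138.5·ln 25 − 305.0 = 138.5·3.2189 − 305.0 = 140.814.
Rounded: 141.

141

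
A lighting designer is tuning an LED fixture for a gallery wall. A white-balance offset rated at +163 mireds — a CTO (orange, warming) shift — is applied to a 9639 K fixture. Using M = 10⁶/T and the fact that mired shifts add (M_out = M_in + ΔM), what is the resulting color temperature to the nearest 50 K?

M_in = 10⁶/9639 = 103.75 mireds.
M_out = 103.75 + (+163) = 266.75 mireds.
T_out = 10⁶/266.75 = 3748.9 K → 3750 K.

3750 K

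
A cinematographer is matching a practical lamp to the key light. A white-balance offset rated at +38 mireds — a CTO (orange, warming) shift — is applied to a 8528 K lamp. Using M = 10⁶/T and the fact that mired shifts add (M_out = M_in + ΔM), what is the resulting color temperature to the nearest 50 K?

M_in = 10⁶/8528 = 117.26 mireds.
M_out = 117.26 + (+38) = 155.26 mireds.
T_out = 10⁶/155.26 = 6440.8 K → 6450 K.

6450 K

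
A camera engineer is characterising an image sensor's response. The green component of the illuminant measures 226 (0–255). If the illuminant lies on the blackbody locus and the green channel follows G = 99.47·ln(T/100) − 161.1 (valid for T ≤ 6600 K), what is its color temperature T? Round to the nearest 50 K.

ln t = (226 + 161.1) / 99.47 = 3.8916.
t = e^3.8916 = 48.990.
T = 100·t = 4899 K → 4900 K to the nearest 50 K.

4900 K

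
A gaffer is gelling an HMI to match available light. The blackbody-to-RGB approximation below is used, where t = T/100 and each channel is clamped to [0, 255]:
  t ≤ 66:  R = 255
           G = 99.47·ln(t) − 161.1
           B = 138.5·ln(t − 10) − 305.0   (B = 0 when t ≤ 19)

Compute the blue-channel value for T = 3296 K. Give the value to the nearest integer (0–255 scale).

129

t = 3296/100 = 32.96; the t ≤ 66 branch applies.
B = 138.5·ln(32.96 − 10) − 305.0 = 138.5·ln 22.96 − 305.0 = 138.5·3.1338 − 305.0 = 129.025.
Rounded: 129.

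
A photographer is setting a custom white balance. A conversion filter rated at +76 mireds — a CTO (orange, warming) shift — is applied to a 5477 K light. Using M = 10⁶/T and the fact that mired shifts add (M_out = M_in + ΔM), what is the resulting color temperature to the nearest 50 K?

M_in = 10⁶/5477 = 182.58 mireds.
M_out = 182.58 + (+76) = 258.58 mireds.
T_out = 10⁶/258.58 = 3867.2 K → 3850 K.

3850 K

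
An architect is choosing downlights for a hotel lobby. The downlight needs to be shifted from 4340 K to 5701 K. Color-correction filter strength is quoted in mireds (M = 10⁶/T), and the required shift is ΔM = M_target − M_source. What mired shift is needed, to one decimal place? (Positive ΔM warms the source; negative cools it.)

M_source = 10⁶/4340 = 230.415; M_target = 10⁶/5701 = 175.408.
ΔM = 175.408 − 230.415 = -55.007 → -55.0 mireds, a cooling shift.

-55.0 mireds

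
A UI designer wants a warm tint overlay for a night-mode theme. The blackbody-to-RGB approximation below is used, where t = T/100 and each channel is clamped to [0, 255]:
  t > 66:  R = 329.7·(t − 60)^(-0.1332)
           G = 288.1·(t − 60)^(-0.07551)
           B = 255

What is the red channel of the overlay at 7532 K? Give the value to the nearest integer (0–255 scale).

t = 7532/100 = 75.32; the t > 66 branch applies.
R = 329.7·(75.32 − 60)^(-0.1332) = 329.7·15.32^(-0.1332) = 329.7·0.69522 = 229.215.
Rounded: 229.

229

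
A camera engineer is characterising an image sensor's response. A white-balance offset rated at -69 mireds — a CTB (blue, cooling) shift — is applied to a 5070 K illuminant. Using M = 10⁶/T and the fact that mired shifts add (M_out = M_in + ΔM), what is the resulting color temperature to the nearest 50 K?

7800 K

M_in = 10⁶/5070 = 197.24 mireds.
M_out = 197.24 + (-69) = 128.24 mireds.
T_out = 10⁶/128.24 = 7798.0 K → 7800 K.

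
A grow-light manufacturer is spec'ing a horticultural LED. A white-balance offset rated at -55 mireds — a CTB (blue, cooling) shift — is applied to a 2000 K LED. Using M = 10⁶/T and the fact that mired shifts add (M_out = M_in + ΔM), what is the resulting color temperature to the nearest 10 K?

2250 K

M_in = 10⁶/2000 = 500.00 mireds.
M_out = 500.00 + (-55) = 445.00 mireds.
T_out = 10⁶/445.00 = 2247.2 K → 2250 K.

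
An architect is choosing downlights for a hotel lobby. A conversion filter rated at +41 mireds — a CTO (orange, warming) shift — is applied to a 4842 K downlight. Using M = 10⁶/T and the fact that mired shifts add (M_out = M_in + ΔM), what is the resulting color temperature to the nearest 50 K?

M_in = 10⁶/4842 = 206.53 mireds.
M_out = 206.53 + (+41) = 247.53 mireds.
T_out = 10⁶/247.53 = 4040.0 K → 4050 K.

4050 K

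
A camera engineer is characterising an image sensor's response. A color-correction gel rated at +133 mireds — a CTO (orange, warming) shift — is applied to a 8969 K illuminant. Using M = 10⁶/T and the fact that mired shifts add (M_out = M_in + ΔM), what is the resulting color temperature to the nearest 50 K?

M_in = 10⁶/8969 = 111.50 mireds.
M_out = 111.50 + (+133) = 244.50 mireds.
T_out = 10⁶/244.50 = 4090.1 K → 4100 K.

4100 K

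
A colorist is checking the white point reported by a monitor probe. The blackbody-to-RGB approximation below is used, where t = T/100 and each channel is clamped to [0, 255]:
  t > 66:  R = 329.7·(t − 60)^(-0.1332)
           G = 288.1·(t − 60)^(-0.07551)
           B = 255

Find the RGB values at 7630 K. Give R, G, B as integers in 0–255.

t = 7630/100 = 76.3; the t > 66 branch applies.
R = 329.7·(76.3 − 60)^(-0.1332) = 329.7·16.3^(-0.1332) = 329.7·0.68950 = 227.329.
G = 288.1·(76.3 − 60)^(-0.07551) = 288.1·16.3^(-0.07551) = 288.1·0.80997 = 233.352.
B = 255 by definition for t > 66.
Rounded: (227, 233, 255).

R=227, G=233, B=255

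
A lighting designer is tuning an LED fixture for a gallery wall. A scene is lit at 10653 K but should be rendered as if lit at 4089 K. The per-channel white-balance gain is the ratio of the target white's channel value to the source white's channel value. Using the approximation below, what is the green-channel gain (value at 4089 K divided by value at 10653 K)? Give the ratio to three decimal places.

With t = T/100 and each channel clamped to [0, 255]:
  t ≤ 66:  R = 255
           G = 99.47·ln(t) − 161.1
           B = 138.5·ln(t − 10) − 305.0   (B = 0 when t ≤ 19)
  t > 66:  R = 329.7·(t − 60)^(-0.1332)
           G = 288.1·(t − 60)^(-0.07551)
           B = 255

0.965

At 10653 K (t = 106.53):
  G = 288.1·(106.53 − 60)^(-0.07551) = 288.1·46.53^(-0.07551) = 288.1·0.74829 = 215.582.
At 4089 K (t = 40.89):
  G = 99.47·ln 40.89 − 161.1 = 99.47·3.7109 − 161.1 = 208.022.
Gain = 208.022 / 215.582 = 0.9649 → 0.965.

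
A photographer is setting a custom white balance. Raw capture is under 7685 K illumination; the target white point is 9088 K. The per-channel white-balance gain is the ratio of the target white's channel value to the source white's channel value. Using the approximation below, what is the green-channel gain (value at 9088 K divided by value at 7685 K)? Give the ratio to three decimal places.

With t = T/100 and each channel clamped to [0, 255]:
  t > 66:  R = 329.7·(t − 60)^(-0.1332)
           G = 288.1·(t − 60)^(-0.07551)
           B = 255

At 7685 K (t = 76.85):
  G = 288.1·(76.85 − 60)^(-0.07551) = 288.1·16.85^(-0.07551) = 288.1·0.80794 = 232.768.
At 9088 K (t = 90.88):
  G = 288.1·(90.88 − 60)^(-0.07551) = 288.1·30.88^(-0.07551) = 288.1·0.77182 = 222.361.
Gain = 222.361 / 232.768 = 0.9553 → 0.955.

0.955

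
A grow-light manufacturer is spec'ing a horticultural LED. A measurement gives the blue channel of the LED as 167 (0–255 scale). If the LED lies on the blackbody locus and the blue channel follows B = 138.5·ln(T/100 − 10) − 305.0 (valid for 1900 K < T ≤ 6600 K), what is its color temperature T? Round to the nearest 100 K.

ln(t − 10) = (167 + 305.0) / 138.5 = 3.4079.
t − 10 = e^3.4079 = 30.203, so t = 40.203.
T = 100·t = 4020 K → 4000 K to the nearest 100 K.

4000 K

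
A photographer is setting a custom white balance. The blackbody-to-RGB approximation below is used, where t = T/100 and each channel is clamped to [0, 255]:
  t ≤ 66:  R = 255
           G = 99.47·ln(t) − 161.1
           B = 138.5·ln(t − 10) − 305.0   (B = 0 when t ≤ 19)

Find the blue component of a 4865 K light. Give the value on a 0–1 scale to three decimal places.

t = 4865/100 = 48.65; the t ≤ 66 branch applies.
B = 138.5·ln(48.65 − 10) − 305.0 = 138.5·ln 38.65 − 305.0 = 138.5·3.6545 − 305.0 = 201.155.
On a 0–1 scale: 201.155/255 = 0.7888 → 0.789.

0.789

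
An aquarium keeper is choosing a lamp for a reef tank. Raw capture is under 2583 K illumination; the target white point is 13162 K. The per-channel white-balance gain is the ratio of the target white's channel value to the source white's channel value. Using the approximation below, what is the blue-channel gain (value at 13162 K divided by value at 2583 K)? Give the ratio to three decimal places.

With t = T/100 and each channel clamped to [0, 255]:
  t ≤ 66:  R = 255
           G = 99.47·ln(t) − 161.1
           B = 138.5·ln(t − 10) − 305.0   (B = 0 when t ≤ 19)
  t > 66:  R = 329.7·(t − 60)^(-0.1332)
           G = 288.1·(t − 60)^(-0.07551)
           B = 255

3.289

At 2583 K (t = 25.83):
  B = 138.5·ln(25.83 − 10) − 305.0 = 138.5·ln 15.83 − 305.0 = 138.5·2.7619 − 305.0 = 77.524.
At 13162 K (t = 131.62):
  B = 255 by definition for t > 66.
Gain = 255.000 / 77.524 = 3.2893 → 3.289.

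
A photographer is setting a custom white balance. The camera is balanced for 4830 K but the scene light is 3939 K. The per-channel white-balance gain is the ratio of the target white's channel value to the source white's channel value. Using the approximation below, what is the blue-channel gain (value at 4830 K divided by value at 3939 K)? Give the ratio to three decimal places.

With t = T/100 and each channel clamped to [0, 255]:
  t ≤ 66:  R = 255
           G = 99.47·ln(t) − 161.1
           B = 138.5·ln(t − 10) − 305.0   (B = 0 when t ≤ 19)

1.225

At 3939 K (t = 39.39):
  B = 138.5·ln(39.39 − 10) − 305.0 = 138.5·ln 29.39 − 305.0 = 138.5·3.3807 − 305.0 = 163.221.
At 4830 K (t = 48.3):
  B = 138.5·ln(48.3 − 10) − 305.0 = 138.5·ln 38.3 − 305.0 = 138.5·3.6454 − 305.0 = 199.895.
Gain = 199.895 / 163.221 = 1.2247 → 1.225.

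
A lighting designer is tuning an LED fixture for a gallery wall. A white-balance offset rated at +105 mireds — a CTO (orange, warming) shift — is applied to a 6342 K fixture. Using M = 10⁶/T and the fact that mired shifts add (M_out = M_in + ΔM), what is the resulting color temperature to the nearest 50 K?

M_in = 10⁶/6342 = 157.68 mireds.
M_out = 157.68 + (+105) = 262.68 mireds.
T_out = 10⁶/262.68 = 3806.9 K → 3800 K.

3800 K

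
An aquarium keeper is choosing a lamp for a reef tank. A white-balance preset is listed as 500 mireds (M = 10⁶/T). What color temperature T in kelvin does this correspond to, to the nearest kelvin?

2000 K

T = 10⁶ / 500 = 2000.00 K → 2000 K.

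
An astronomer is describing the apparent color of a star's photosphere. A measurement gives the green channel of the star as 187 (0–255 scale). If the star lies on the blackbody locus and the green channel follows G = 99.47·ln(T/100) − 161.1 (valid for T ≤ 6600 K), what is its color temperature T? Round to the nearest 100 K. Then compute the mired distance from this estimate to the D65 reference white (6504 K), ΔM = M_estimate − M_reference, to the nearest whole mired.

ln t = (187 + 161.1) / 99.47 = 3.4995.
t = e^3.4995 = 33.100.
T = 100·t = 3310 K → 3300 K to the nearest 100 K.
M_estimate = 10⁶/3300 = 303.03; M_reference = 10⁶/6504 = 153.75.
ΔM = 303.03 − 153.75 = 149.28 → +149 mireds.

+149 mireds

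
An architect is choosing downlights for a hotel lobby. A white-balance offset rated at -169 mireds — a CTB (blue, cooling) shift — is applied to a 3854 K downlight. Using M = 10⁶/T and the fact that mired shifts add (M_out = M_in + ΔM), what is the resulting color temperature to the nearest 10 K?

11050 K

M_in = 10⁶/3854 = 259.47 mireds.
M_out = 259.47 + (-169) = 90.47 mireds.
T_out = 10⁶/90.47 = 11053.3 K → 11050 K.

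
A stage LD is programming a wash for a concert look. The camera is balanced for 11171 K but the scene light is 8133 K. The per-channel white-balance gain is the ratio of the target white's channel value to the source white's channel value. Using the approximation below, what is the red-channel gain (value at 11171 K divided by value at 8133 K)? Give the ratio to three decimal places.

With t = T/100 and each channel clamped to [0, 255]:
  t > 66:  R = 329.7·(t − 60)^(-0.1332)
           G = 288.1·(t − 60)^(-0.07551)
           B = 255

At 8133 K (t = 81.33):
  R = 329.7·(81.33 − 60)^(-0.1332) = 329.7·21.33^(-0.1332) = 329.7·0.66524 = 219.330.
At 11171 K (t = 111.71):
  R = 329.7·(111.71 − 60)^(-0.1332) = 329.7·51.71^(-0.1332) = 329.7·0.59122 = 194.926.
Gain = 194.926 / 219.330 = 0.8887 → 0.889.

0.889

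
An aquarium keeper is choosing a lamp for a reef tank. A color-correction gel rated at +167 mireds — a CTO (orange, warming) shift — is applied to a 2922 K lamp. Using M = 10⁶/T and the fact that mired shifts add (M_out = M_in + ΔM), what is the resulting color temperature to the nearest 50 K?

1950 K

M_in = 10⁶/2922 = 342.23 mireds.
M_out = 342.23 + (+167) = 509.23 mireds.
T_out = 10⁶/509.23 = 1963.7 K → 1950 K.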